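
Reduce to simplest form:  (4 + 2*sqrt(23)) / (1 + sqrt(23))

Multiply numerator and denominator by -sqrt(23) + 1.
Denominator becomes -22; numerator becomes -42 - 2*sqrt(23).

(sqrt(23) + 21)/11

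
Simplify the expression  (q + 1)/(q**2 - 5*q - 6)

Factor: q**2 - 5*q - 6 = (q - 6)*(q + 1)
Cancel the common factor (q + 1).

1/(q - 6)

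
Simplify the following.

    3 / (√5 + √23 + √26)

Group as (√23 + √26) + √5; multiply by (√23 + √26) - √5, then rationalise the remaining surd.

(-√2990 + √26 + 4*√23 + 22*√5)/76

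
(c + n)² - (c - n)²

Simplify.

4*c*n

Binomially expand both and collect terms in c, n.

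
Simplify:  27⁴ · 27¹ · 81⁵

27⁴ = 3^12; 27¹ = 3^3; 81⁵ = 3^20
Combine exponents: 3^35

3^35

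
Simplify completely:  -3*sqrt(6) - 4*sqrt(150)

3*sqrt(6) = 3*sqrt(6); 4*sqrt(150) = 20*sqrt(6)
Combine: (-3 - 20)·sqrt(6) = -23*sqrt(6)

-23*sqrt(6)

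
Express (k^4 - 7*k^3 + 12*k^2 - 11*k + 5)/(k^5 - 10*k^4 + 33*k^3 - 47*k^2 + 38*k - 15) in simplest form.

1/(k - 3)

Factor: k^4 - 7*k^3 + 12*k^2 - 11*k + 5 = (k^2 - k + 1)*(k - 1)*(k - 5);  k^5 - 10*k^4 + 33*k^3 - 47*k^2 + 38*k - 15 = (k - 3)*(k^2 - k + 1)*(k - 5)*(k - 1)
Cancel the common factors (k^2 - k + 1), (k - 5), (k - 1).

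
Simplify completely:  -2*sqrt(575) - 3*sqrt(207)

2*sqrt(575) = 10*sqrt(23); 3*sqrt(207) = 9*sqrt(23)
Combine: (-10 - 9)·sqrt(23) = -19*sqrt(23)

-19*sqrt(23)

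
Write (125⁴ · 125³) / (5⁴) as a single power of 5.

5^17

125⁴ = 5^12; 125³ = 5^9; 5⁴ = 5^4
Combine exponents: 5^17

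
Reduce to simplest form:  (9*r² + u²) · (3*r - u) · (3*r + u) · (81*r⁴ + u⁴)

Telescope via difference of squares: ((3*r)+u)((3*r)-u) = 9*r² - u², then repeat with the next factor.

6561*r⁸ - u⁸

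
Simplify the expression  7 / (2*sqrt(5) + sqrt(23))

(-14*sqrt(5) + 7*sqrt(23))/3

Multiply numerator and denominator by -2*sqrt(5) + sqrt(23).
Denominator becomes 3; numerator becomes -14*sqrt(5) + 7*sqrt(23).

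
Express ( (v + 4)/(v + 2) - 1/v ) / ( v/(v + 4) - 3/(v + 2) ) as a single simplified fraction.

(v³ + 7*v² + 10*v - 8)/(v³ - v² - 12*v)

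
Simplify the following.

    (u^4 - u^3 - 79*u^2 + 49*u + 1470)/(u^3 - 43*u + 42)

Factor: u^4 - u^3 - 79*u^2 + 49*u + 1470 = (u - 6)*(u + 5)*(u + 7)*(u - 7);  u^3 - 43*u + 42 = (u - 1)*(u - 6)*(u + 7)
Cancel the common factors (u + 7), (u - 6).

(u^2 - 2*u - 35)/(u - 1)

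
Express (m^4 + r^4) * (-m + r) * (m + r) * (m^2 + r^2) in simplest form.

-m^8 + r^8

Telescope via difference of squares: (r+m)(r-m) = -m^2 + r^2, then repeat with the next factor.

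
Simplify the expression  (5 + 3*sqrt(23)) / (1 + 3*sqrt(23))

Multiply numerator and denominator by -3*sqrt(23) + 1.
Denominator becomes -206; numerator becomes -202 - 12*sqrt(23).

(6*sqrt(23) + 101)/103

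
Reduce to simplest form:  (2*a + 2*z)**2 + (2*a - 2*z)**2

8*a**2 + 8*z**2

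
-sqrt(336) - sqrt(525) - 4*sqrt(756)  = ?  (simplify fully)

-33*sqrt(21)

sqrt(336) = 4*sqrt(21); sqrt(525) = 5*sqrt(21); 4*sqrt(756) = 24*sqrt(21)
Combine: (-4 - 5 - 24)·sqrt(21) = -33*sqrt(21)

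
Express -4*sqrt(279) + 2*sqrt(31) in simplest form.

4*sqrt(279) = 12*sqrt(31); 2*sqrt(31) = 2*sqrt(31)
Combine: (-12 + 2)·sqrt(31) = -10*sqrt(31)

-10*sqrt(31)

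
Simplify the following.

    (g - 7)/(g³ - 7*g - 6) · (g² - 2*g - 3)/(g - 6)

(g - 7)/(g² - 4*g - 12)

Factor: g³ - 7*g - 6 = (g + 1)·(g - 3)·(g + 2);  g² - 2*g - 3 = (g - 3)·(g + 1)
Cancel the common factors (g + 1), (g - 3).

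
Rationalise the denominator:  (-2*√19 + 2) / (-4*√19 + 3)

Multiply numerator and denominator by 3 + 4*√19.
Denominator becomes -295; numerator becomes -146 + 2*√19.

(-2*√19 + 146)/295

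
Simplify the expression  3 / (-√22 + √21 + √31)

Group as (√21 + √31) - √22; multiply by (√21 + √31) + √22, then rationalise the remaining surd.

(-15*√22 + 6*√31 + 16*√21 + √14322)/284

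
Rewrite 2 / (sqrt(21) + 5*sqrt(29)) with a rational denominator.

Multiply numerator and denominator by -5*sqrt(29) + sqrt(21).
Denominator becomes -704; numerator becomes -10*sqrt(29) + 2*sqrt(21).

(-sqrt(21) + 5*sqrt(29))/352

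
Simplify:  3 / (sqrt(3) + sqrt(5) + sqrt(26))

(-12*sqrt(5) - 14*sqrt(3) + sqrt(390) + 9*sqrt(26))/44

Group as (sqrt(3) + sqrt(5)) + sqrt(26); multiply by (sqrt(3) + sqrt(5)) - sqrt(26), then rationalise the remaining surd.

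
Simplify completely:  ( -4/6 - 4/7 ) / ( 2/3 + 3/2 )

-4/7

Numerator: -4/6 - 4/7 = -26/21
Denominator: 2/3 + 3/2 = 13/6
Divide: (-26/21) · (6/13) = -4/7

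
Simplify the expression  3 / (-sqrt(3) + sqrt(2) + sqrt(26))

(-27*sqrt(2) - 4*sqrt(39) + 25*sqrt(3) + 21*sqrt(26))/139

Group as (sqrt(2) + sqrt(26)) - sqrt(3); multiply by (sqrt(2) + sqrt(26)) + sqrt(3), then rationalise the remaining surd.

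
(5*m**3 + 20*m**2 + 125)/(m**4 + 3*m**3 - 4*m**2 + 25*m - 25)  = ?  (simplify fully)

Factor: 5*m**3 + 20*m**2 + 125 = 5*(m + 5)*(m**2 - m + 5);  m**4 + 3*m**3 - 4*m**2 + 25*m - 25 = (m + 5)*(m - 1)*(m**2 - m + 5)
Cancel the common factors (m**2 - m + 5), (m + 5).

5/(m - 1)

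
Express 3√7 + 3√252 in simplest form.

21*√7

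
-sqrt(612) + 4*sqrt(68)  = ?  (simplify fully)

2*sqrt(17)

sqrt(612) = 6*sqrt(17); 4*sqrt(68) = 8*sqrt(17)
Combine: (-6 + 8)·sqrt(17) = 2*sqrt(17)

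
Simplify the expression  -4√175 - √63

-23*√7

4√175 = 20*√7; √63 = 3*√7
Combine: (-20 - 3)·√7 = -23*√7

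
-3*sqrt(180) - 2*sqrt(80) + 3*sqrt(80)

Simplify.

3*sqrt(180) = 18*sqrt(5); 2*sqrt(80) = 8*sqrt(5); 3*sqrt(80) = 12*sqrt(5)
Combine: (-18 - 8 + 12)·sqrt(5) = -14*sqrt(5)

-14*sqrt(5)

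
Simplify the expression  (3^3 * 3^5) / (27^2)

3^2

3^3 = 3^3; 3^5 = 3^5; 27^2 = 3^6
Combine exponents: 3^2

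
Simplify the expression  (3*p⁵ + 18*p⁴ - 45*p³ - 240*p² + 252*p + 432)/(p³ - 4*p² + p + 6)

3*p² + 30*p + 72

Factor: 3*p⁵ + 18*p⁴ - 45*p³ - 240*p² + 252*p + 432 = 3·(p + 4)·(p + 6)·(p - 2)·(p - 3)·(p + 1);  p³ - 4*p² + p + 6 = (p + 1)·(p - 2)·(p - 3)
Cancel the common factors (p + 1), (p - 2), (p - 3).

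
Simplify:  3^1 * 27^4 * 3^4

3^17

3^1 = 3^1; 27^4 = 3^12; 3^4 = 3^4
Combine exponents: 3^17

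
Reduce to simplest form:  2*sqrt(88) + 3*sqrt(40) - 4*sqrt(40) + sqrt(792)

-2*sqrt(10) + 10*sqrt(22)

2*sqrt(88) = 4*sqrt(22); 3*sqrt(40) = 6*sqrt(10); 4*sqrt(40) = 8*sqrt(10); sqrt(792) = 6*sqrt(22)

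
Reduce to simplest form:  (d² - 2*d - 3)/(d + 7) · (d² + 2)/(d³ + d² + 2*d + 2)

(d - 3)/(d + 7)

Factor: d² - 2*d - 3 = (d + 1)·(d - 3);  d³ + d² + 2*d + 2 = (d² + 2)·(d + 1)
Cancel the common factors (d² + 2), (d + 1).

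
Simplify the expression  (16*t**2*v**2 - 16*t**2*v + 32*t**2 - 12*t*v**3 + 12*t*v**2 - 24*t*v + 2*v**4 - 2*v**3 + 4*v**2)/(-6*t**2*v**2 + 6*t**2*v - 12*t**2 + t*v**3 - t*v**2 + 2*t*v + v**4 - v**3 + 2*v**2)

Factor: 16*t**2*v**2 - 16*t**2*v + 32*t**2 - 12*t*v**3 + 12*t*v**2 - 24*t*v + 2*v**4 - 2*v**3 + 4*v**2 = 2*(-4*t + v)*(-2*t + v)*(v**2 - v + 2);  -6*t**2*v**2 + 6*t**2*v - 12*t**2 + t*v**3 - t*v**2 + 2*t*v + v**4 - v**3 + 2*v**2 = (v**2 - v + 2)*(3*t + v)*(-2*t + v)
Cancel the common factors (v**2 - v + 2), (-2*t + v).

(-8*t + 2*v)/(3*t + v)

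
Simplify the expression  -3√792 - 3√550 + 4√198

-21*√22

3√792 = 18*√22; 3√550 = 15*√22; 4√198 = 12*√22
Combine: (-18 - 15 + 12)·√22 = -21*√22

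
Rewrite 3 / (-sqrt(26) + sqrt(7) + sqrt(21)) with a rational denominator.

Group as (sqrt(7) + sqrt(21)) - sqrt(26); multiply by (sqrt(7) + sqrt(21)) + sqrt(26), then rationalise the remaining surd.

(-3*sqrt(26) + 18*sqrt(21) + 60*sqrt(7) + 21*sqrt(78))/292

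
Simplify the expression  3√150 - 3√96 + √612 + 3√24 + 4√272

3√150 = 15*√6; 3√96 = 12*√6; √612 = 6*√17; 3√24 = 6*√6; 4√272 = 16*√17

9*√6 + 22*√17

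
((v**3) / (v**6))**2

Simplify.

v**(-6)

Inside the bracket: (v**-3)
Raise to the power 2: (v**-6)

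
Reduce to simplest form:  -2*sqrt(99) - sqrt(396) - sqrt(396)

-18*sqrt(11)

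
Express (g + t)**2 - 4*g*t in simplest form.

(g - t)**2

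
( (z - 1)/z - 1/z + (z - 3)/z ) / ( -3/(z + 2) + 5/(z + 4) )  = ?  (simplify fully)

Numerator: (z - 1)/z - 1/z + (z - 3)/z = (2*z - 5)/z
Denominator: -3/(z + 2) + 5/(z + 4) = (2*z - 2)/(z^2 + 6*z + 8)
Divide: ((2*z - 5)/z) · ((z^2 + 6*z + 8)/(2*z - 2)) = (2*z^3 + 7*z^2 - 14*z - 40)/(2*z^2 - 2*z)

(2*z^3 + 7*z^2 - 14*z - 40)/(2*z^2 - 2*z)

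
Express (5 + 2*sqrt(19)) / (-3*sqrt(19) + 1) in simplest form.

(-7 - sqrt(19))/10

Multiply numerator and denominator by 1 + 3*sqrt(19).
Denominator becomes -170; numerator becomes 17*sqrt(19) + 119.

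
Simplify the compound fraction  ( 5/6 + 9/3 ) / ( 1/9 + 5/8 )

276/53

Numerator: 5/6 + 9/3 = 23/6
Denominator: 1/9 + 5/8 = 53/72
Divide: (23/6) · (72/53) = 276/53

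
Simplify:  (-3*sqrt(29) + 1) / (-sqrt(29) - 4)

Multiply numerator and denominator by -4 + sqrt(29).
Denominator becomes -13; numerator becomes -91 + 13*sqrt(29).

-sqrt(29) + 7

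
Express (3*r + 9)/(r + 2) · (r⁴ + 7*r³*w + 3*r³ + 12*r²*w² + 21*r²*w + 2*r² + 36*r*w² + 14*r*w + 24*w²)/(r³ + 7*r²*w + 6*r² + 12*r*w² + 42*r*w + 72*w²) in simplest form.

(3*r² + 12*r + 9)/(r + 6)

Factor: 3*r + 9 = 3·(r + 3);  r⁴ + 7*r³*w + 3*r³ + 12*r²*w² + 21*r²*w + 2*r² + 36*r*w² + 14*r*w + 24*w² = (r + 3*w)·(r + 2)·(r + 4*w)·(r + 1);  r³ + 7*r²*w + 6*r² + 12*r*w² + 42*r*w + 72*w² = (r + 6)·(r + 3*w)·(r + 4*w)
Cancel the common factors (r + 3*w), (r + 2), (r + 4*w).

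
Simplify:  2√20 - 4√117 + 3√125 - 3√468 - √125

-30*√13 + 14*√5

2√20 = 4*√5; 4√117 = 12*√13; 3√125 = 15*√5; 3√468 = 18*√13; √125 = 5*√5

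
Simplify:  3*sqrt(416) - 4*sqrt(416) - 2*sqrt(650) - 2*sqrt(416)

-22*sqrt(26)

3*sqrt(416) = 12*sqrt(26); 4*sqrt(416) = 16*sqrt(26); 2*sqrt(650) = 10*sqrt(26); 2*sqrt(416) = 8*sqrt(26)
Combine: (12 - 16 - 10 - 8)·sqrt(26) = -22*sqrt(26)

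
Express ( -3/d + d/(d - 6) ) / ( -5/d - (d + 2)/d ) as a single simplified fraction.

Numerator: -3/d + d/(d - 6) = (d**2 - 3*d + 18)/(d**2 - 6*d)
Denominator: -5/d - (d + 2)/d = (-d - 7)/d
Divide: ((d**2 - 3*d + 18)/(d**2 - 6*d)) · (d/(-d - 7)) = (-d**2 + 3*d - 18)/(d**2 + d - 42)

(-d**2 + 3*d - 18)/(d**2 + d - 42)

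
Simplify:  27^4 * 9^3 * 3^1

3^19

27^4 = 3^12; 9^3 = 3^6; 3^1 = 3^1
Combine exponents: 3^19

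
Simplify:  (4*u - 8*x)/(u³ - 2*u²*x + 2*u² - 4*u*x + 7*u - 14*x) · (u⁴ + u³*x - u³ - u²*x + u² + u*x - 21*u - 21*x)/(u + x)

4*u - 12

Factor: 4*u - 8*x = 4·(u - 2*x);  u³ - 2*u²*x + 2*u² - 4*u*x + 7*u - 14*x = (u - 2*x)·(u² + 2*u + 7);  u⁴ + u³*x - u³ - u²*x + u² + u*x - 21*u - 21*x = (u² + 2*u + 7)·(u - 3)·(u + x)
Cancel the common factors (u² + 2*u + 7), (u + x), (u - 2*x).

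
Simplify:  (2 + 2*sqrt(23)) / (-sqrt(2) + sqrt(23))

Multiply numerator and denominator by sqrt(2) + sqrt(23).
Denominator becomes 21; numerator becomes 2*sqrt(2) + 2*sqrt(23) + 2*sqrt(46) + 46.

(2*sqrt(2) + 2*sqrt(23) + 2*sqrt(46) + 46)/21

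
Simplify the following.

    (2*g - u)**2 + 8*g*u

(2*g + u)**2

Expanding gives 4*g**2 + 4*g*u + u**2, a perfect square.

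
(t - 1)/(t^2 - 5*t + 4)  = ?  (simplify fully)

Factor: t^2 - 5*t + 4 = (t - 4)*(t - 1)
Cancel the common factor (t - 1).

1/(t - 4)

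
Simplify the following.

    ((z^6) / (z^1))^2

z^10

Inside the bracket: z^5
Raise to the power 2: z^10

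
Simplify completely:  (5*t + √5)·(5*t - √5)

25*t² - 5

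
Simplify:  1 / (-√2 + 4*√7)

Multiply numerator and denominator by √2 + 4*√7.
Denominator becomes 110; numerator becomes √2 + 4*√7.

(√2 + 4*√7)/110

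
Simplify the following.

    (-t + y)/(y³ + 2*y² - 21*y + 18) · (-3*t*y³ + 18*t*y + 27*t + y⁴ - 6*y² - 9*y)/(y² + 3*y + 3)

Factor: y³ + 2*y² - 21*y + 18 = (y + 6)·(y - 1)·(y - 3);  -3*t*y³ + 18*t*y + 27*t + y⁴ - 6*y² - 9*y = (-3*t + y)·(y - 3)·(y² + 3*y + 3)
Cancel the common factors (y² + 3*y + 3), (y - 3).

(3*t² - 4*t*y + y²)/(y² + 5*y - 6)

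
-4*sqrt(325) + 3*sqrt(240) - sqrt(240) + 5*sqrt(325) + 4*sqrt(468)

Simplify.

8*sqrt(15) + 29*sqrt(13)

4*sqrt(325) = 20*sqrt(13); 3*sqrt(240) = 12*sqrt(15); sqrt(240) = 4*sqrt(15); 5*sqrt(325) = 25*sqrt(13); 4*sqrt(468) = 24*sqrt(13)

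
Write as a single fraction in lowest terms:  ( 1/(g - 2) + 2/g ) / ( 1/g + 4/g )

Numerator: 1/(g - 2) + 2/g = (3*g - 4)/(g² - 2*g)
Denominator: 1/g + 4/g = 5/g
Divide: ((3*g - 4)/(g² - 2*g)) · (g/5) = (3*g - 4)/(5*g - 10)

(3*g - 4)/(5*g - 10)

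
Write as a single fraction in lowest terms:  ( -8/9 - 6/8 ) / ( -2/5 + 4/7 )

-2065/216

Numerator: -8/9 - 6/8 = -59/36
Denominator: -2/5 + 4/7 = 6/35
Divide: (-59/36) · (35/6) = -2065/216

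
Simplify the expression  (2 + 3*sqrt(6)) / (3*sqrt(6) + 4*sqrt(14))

(-27 - 3*sqrt(6) + 4*sqrt(14) + 12*sqrt(21))/85

Multiply numerator and denominator by -4*sqrt(14) + 3*sqrt(6).
Denominator becomes -170; numerator becomes -24*sqrt(21) - 8*sqrt(14) + 6*sqrt(6) + 54.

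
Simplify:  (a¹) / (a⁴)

Quotient: (a^-3)

a^(-3)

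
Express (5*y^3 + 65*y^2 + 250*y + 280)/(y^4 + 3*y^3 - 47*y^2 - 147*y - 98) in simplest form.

(5*y + 20)/(y^2 - 6*y - 7)

Factor: 5*y^3 + 65*y^2 + 250*y + 280 = 5*(y + 7)*(y + 4)*(y + 2);  y^4 + 3*y^3 - 47*y^2 - 147*y - 98 = (y + 2)*(y + 7)*(y + 1)*(y - 7)
Cancel the common factors (y + 7), (y + 2).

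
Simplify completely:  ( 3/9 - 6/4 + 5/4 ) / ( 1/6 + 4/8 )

1/8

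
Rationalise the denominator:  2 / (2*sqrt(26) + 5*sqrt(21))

(-4*sqrt(26) + 10*sqrt(21))/421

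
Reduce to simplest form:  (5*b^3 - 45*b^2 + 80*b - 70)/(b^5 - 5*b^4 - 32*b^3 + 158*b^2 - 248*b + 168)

Factor: 5*b^3 - 45*b^2 + 80*b - 70 = 5*(b^2 - 2*b + 2)*(b - 7);  b^5 - 5*b^4 - 32*b^3 + 158*b^2 - 248*b + 168 = (b - 7)*(b - 2)*(b + 6)*(b^2 - 2*b + 2)
Cancel the common factors (b^2 - 2*b + 2), (b - 7).

5/(b^2 + 4*b - 12)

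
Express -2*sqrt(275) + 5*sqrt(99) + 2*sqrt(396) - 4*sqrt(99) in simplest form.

5*sqrt(11)

2*sqrt(275) = 10*sqrt(11); 5*sqrt(99) = 15*sqrt(11); 2*sqrt(396) = 12*sqrt(11); 4*sqrt(99) = 12*sqrt(11)
Combine: (-10 + 15 + 12 - 12)·sqrt(11) = 5*sqrt(11)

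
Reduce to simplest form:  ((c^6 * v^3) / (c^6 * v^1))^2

v^4

Inside the bracket: v^2
Raise to the power 2: v^4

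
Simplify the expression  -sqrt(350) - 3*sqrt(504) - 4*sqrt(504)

sqrt(350) = 5*sqrt(14); 3*sqrt(504) = 18*sqrt(14); 4*sqrt(504) = 24*sqrt(14)
Combine: (-5 - 18 - 24)·sqrt(14) = -47*sqrt(14)

-47*sqrt(14)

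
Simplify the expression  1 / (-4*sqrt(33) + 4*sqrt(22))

Multiply numerator and denominator by 4*sqrt(22) + 4*sqrt(33).
Denominator becomes -176; numerator becomes 4*sqrt(22) + 4*sqrt(33).

(-sqrt(33) - sqrt(22))/44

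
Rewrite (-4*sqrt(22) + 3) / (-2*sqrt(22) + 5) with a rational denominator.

(2*sqrt(22) + 23)/9

Multiply numerator and denominator by 5 + 2*sqrt(22).
Denominator becomes -63; numerator becomes -161 - 14*sqrt(22).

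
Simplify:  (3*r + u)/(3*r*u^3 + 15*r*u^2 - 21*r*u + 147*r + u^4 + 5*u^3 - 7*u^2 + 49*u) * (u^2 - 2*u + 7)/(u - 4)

Factor: 3*r*u^3 + 15*r*u^2 - 21*r*u + 147*r + u^4 + 5*u^3 - 7*u^2 + 49*u = (3*r + u)*(u + 7)*(u^2 - 2*u + 7)
Cancel the common factors (u^2 - 2*u + 7), (3*r + u).

1/(u^2 + 3*u - 28)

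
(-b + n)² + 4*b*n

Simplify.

(b + n)²

After expansion: b² + 2*b*n + n² — a perfect-square trinomial.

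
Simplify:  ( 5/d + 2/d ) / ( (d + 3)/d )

Numerator: 5/d + 2/d = 7/d
Denominator: (d + 3)/d = (d + 3)/d
Divide: (7/d) · (d/(d + 3)) = 7/(d + 3)

7/(d + 3)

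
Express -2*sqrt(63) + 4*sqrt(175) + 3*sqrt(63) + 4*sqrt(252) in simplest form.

2*sqrt(63) = 6*sqrt(7); 4*sqrt(175) = 20*sqrt(7); 3*sqrt(63) = 9*sqrt(7); 4*sqrt(252) = 24*sqrt(7)
Combine: (-6 + 20 + 9 + 24)·sqrt(7) = 47*sqrt(7)

47*sqrt(7)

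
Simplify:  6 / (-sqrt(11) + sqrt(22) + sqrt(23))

(-51*sqrt(11) + 15*sqrt(23) + 18*sqrt(22) + 33*sqrt(46))/217

Group as (sqrt(22) + sqrt(23)) - sqrt(11); multiply by (sqrt(22) + sqrt(23)) + sqrt(11), then rationalise the remaining surd.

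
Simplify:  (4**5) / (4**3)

2**4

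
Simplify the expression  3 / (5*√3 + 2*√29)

(-15*√3 + 6*√29)/41

Multiply numerator and denominator by -2*√29 + 5*√3.
Denominator becomes -41; numerator becomes -6*√29 + 15*√3.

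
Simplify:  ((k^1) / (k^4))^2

k^(-6)

Inside the bracket: (k^-3)
Raise to the power 2: (k^-6)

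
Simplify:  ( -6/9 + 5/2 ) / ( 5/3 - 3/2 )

Numerator: -6/9 + 5/2 = 11/6
Denominator: 5/3 - 3/2 = 1/6
Divide: (11/6) · (6) = 11

11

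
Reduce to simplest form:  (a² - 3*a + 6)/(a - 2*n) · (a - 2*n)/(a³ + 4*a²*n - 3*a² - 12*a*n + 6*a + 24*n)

Factor: a³ + 4*a²*n - 3*a² - 12*a*n + 6*a + 24*n = (a² - 3*a + 6)·(a + 4*n)
Cancel the common factors (a² - 3*a + 6), (a - 2*n).

1/(a + 4*n)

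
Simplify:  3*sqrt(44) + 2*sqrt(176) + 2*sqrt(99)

20*sqrt(11)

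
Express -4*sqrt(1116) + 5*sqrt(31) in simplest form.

4*sqrt(1116) = 24*sqrt(31); 5*sqrt(31) = 5*sqrt(31)
Combine: (-24 + 5)·sqrt(31) = -19*sqrt(31)

-19*sqrt(31)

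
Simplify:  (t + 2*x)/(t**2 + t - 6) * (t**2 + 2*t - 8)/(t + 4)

Factor: t**2 + t - 6 = (t - 2)*(t + 3);  t**2 + 2*t - 8 = (t + 4)*(t - 2)
Cancel the common factors (t - 2), (t + 4).

(t + 2*x)/(t + 3)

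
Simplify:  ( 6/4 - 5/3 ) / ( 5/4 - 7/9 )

Numerator: 6/4 - 5/3 = -1/6
Denominator: 5/4 - 7/9 = 17/36
Divide: (-1/6) · (36/17) = -6/17

-6/17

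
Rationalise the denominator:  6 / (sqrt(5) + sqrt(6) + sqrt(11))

(-sqrt(330) + 5*sqrt(6) + 6*sqrt(5))/10

Group as (sqrt(5) + sqrt(6)) + sqrt(11); multiply by (sqrt(5) + sqrt(6)) - sqrt(11), then rationalise the remaining surd.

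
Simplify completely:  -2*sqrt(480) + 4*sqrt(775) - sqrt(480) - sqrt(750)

-17*sqrt(30) + 20*sqrt(31)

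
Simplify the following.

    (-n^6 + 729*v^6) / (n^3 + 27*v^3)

-n^3 + 27*v^3

-n^6 + 729*v^6 factors as (-n + 3*v)*(n + 3*v)*(n^2 - 3*n*v + 9*v^2)*(n^2 + 3*n*v + 9*v^2).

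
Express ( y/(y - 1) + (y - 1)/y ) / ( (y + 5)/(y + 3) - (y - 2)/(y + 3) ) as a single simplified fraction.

Numerator: y/(y - 1) + (y - 1)/y = (2*y^2 - 2*y + 1)/(y^2 - y)
Denominator: (y + 5)/(y + 3) - (y - 2)/(y + 3) = 7/(y + 3)
Divide: ((2*y^2 - 2*y + 1)/(y^2 - y)) · (y/7 + 3/7) = (2*y^3 + 4*y^2 - 5*y + 3)/(7*y^2 - 7*y)

(2*y^3 + 4*y^2 - 5*y + 3)/(7*y^2 - 7*y)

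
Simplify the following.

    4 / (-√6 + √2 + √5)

Group as (√2 + √5) - √6; multiply by (√2 + √5) + √6, then rationalise the remaining surd.

(-4*√6 + 12*√5 + 36*√2 + 16*√15)/39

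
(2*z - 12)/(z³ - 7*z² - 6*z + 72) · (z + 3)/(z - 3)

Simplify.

Factor: 2*z - 12 = 2·(z - 6);  z³ - 7*z² - 6*z + 72 = (z + 3)·(z - 4)·(z - 6)
Cancel the common factors (z + 3), (z - 6).

2/(z² - 7*z + 12)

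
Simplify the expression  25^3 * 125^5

5^21

25^3 = 5^6; 125^5 = 5^15
Combine exponents: 5^21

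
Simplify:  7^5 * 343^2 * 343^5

7^26

7^5 = 7^5; 343^2 = 7^6; 343^5 = 7^15
Combine exponents: 7^26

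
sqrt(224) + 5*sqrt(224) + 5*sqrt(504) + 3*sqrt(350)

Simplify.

69*sqrt(14)

sqrt(224) = 4*sqrt(14); 5*sqrt(224) = 20*sqrt(14); 5*sqrt(504) = 30*sqrt(14); 3*sqrt(350) = 15*sqrt(14)
Combine: (4 + 20 + 30 + 15)·sqrt(14) = 69*sqrt(14)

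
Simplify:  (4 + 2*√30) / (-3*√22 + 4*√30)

(6*√22 + 8*√30 + 6*√165 + 120)/141

Multiply numerator and denominator by 3*√22 + 4*√30.
Denominator becomes 282; numerator becomes 12*√22 + 16*√30 + 12*√165 + 240.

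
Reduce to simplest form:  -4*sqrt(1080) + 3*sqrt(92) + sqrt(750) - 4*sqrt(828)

-19*sqrt(30) - 18*sqrt(23)

4*sqrt(1080) = 24*sqrt(30); 3*sqrt(92) = 6*sqrt(23); sqrt(750) = 5*sqrt(30); 4*sqrt(828) = 24*sqrt(23)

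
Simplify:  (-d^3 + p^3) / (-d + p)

Factor as (a-b)(a^2+ab+b^2) with a=p, b=d.

d^2 + d*p + p^2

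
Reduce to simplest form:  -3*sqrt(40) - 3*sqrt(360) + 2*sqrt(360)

-12*sqrt(10)

3*sqrt(40) = 6*sqrt(10); 3*sqrt(360) = 18*sqrt(10); 2*sqrt(360) = 12*sqrt(10)
Combine: (-6 - 18 + 12)·sqrt(10) = -12*sqrt(10)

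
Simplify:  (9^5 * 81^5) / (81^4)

9^5 = 3^10; 81^5 = 3^20; 81^4 = 3^16
Combine exponents: 3^14

3^14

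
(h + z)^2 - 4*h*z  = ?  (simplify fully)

(h - z)^2

After expansion: h^2 - 2*h*z + z^2 — a perfect-square trinomial.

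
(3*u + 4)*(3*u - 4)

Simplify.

Product of conjugates: (P+Q)(P-Q) = P**2 - Q**2.

9*u**2 - 16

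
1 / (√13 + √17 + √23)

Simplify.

(-2*√5083 + 7*√23 + 19*√17 + 27*√13)/835

Group as (√13 + √17) + √23; multiply by (√13 + √17) - √23, then rationalise the remaining surd.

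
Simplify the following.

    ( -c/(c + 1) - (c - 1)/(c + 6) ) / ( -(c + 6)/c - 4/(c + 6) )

Numerator: -c/(c + 1) - (c - 1)/(c + 6) = (-2*c² - 6*c + 1)/(c² + 7*c + 6)
Denominator: -(c + 6)/c - 4/(c + 6) = (-c² - 16*c - 36)/(c² + 6*c)
Divide: ((-2*c² - 6*c + 1)/(c² + 7*c + 6)) · ((c² + 6*c)/(-c² - 16*c - 36)) = (2*c³ + 6*c² - c)/(c³ + 17*c² + 52*c + 36)

(2*c³ + 6*c² - c)/(c³ + 17*c² + 52*c + 36)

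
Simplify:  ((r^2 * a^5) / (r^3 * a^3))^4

a^8/r^4

Inside the bracket: (r^-1) * a^2
Raise to the power 4: (r^-4) * a^8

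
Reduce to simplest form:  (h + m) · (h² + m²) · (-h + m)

Telescope via difference of squares: (m+h)(m-h) = -h² + m², then repeat with the next factor.

-h⁴ + m⁴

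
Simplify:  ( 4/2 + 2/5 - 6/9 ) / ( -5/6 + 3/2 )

Numerator: 4/2 + 2/5 - 6/9 = 26/15
Denominator: -5/6 + 3/2 = 2/3
Divide: (26/15) · (3/2) = 13/5

13/5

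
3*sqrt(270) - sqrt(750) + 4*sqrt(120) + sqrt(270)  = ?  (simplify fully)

15*sqrt(30)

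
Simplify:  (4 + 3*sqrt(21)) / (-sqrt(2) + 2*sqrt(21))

(4*sqrt(2) + 3*sqrt(42) + 8*sqrt(21) + 126)/82

Multiply numerator and denominator by sqrt(2) + 2*sqrt(21).
Denominator becomes 82; numerator becomes 4*sqrt(2) + 3*sqrt(42) + 8*sqrt(21) + 126.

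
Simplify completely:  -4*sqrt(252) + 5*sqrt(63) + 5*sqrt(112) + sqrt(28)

4*sqrt(252) = 24*sqrt(7); 5*sqrt(63) = 15*sqrt(7); 5*sqrt(112) = 20*sqrt(7); sqrt(28) = 2*sqrt(7)
Combine: (-24 + 15 + 20 + 2)·sqrt(7) = 13*sqrt(7)

13*sqrt(7)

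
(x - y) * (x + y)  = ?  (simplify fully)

Pair the conjugate factors: (x+y)(x-y) = x^2 - y^2.

x^2 - y^2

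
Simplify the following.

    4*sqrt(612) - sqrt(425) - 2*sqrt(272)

4*sqrt(612) = 24*sqrt(17); sqrt(425) = 5*sqrt(17); 2*sqrt(272) = 8*sqrt(17)
Combine: (24 - 5 - 8)·sqrt(17) = 11*sqrt(17)

11*sqrt(17)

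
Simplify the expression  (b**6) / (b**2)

Quotient: b**4

b**4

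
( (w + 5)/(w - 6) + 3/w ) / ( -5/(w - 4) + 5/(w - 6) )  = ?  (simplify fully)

(w³ + 4*w² - 50*w + 72)/(10*w)

Numerator: (w + 5)/(w - 6) + 3/w = (w² + 8*w - 18)/(w² - 6*w)
Denominator: -5/(w - 4) + 5/(w - 6) = 10/(w² - 10*w + 24)
Divide: ((w² + 8*w - 18)/(w² - 6*w)) · (w²/10 - w + 12/5) = (w³ + 4*w² - 50*w + 72)/(10*w)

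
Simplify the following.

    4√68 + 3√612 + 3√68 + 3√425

47*√17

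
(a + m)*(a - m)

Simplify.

a^2 - m^2

(a)^2 - (m)^2 = a^2 - m^2.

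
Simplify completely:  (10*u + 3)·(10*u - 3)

100*u² - 9

Difference of squares with P = 10*u, Q = 3.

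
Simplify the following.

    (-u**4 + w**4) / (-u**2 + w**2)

Factor w**4 - u**4 and cancel (-u**2 + w**2).

u**2 + w**2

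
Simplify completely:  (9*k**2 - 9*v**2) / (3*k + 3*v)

3*k - 3*v

Factor (3*k)**2 - (3*v)**2 and cancel (3*k + 3*v).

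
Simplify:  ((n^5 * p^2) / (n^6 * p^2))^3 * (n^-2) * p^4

p^4/n^5

Inside the bracket: (n^-1)
Raise to the power 3: (n^-3)
Multiply by (n^-2) * p^4: add exponents.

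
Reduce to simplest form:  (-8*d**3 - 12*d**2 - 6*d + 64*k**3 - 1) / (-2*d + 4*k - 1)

4*d**2 + 8*d*k + 4*d + 16*k**2 + 4*k + 1

Factor as (a-b)(a**2+ab+b**2) with a=(4*k), b=(2*d + 1).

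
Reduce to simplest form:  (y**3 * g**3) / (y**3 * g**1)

g**2

Quotient: g**2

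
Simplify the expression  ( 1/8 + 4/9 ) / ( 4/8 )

41/36

Numerator: 1/8 + 4/9 = 41/72
Denominator: 4/8 = 1/2
Divide: (41/72) · (2) = 41/36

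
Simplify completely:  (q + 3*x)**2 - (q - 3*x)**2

12*q*x

Binomially expand both and collect terms in q, (3*x).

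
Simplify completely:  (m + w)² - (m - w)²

4*m*w

Write as f(m,w) - f(m,-w) and expand.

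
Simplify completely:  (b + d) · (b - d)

b² - d²

Telescope via difference of squares: (b+d)(b-d) = b² - d².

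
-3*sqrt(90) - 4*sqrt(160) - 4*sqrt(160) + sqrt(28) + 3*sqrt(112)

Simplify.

3*sqrt(90) = 9*sqrt(10); 4*sqrt(160) = 16*sqrt(10); 4*sqrt(160) = 16*sqrt(10); sqrt(28) = 2*sqrt(7); 3*sqrt(112) = 12*sqrt(7)

-41*sqrt(10) + 14*sqrt(7)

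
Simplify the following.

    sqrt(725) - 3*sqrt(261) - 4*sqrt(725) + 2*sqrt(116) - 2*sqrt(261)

-26*sqrt(29)

sqrt(725) = 5*sqrt(29); 3*sqrt(261) = 9*sqrt(29); 4*sqrt(725) = 20*sqrt(29); 2*sqrt(116) = 4*sqrt(29); 2*sqrt(261) = 6*sqrt(29)
Combine: (5 - 9 - 20 + 4 - 6)·sqrt(29) = -26*sqrt(29)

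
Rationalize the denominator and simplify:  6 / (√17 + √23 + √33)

(-4*√12903 + 14*√33 + 54*√23 + 78*√17)/505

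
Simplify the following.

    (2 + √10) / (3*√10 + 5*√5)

Multiply numerator and denominator by -5*√5 + 3*√10.
Denominator becomes -35; numerator becomes -25*√2 - 10*√5 + 6*√10 + 30.

(-30 - 6*√10 + 10*√5 + 25*√2)/35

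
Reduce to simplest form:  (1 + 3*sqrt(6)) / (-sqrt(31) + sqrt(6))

Multiply numerator and denominator by sqrt(6) + sqrt(31).
Denominator becomes -25; numerator becomes sqrt(6) + sqrt(31) + 18 + 3*sqrt(186).

(-3*sqrt(186) - 18 - sqrt(31) - sqrt(6))/25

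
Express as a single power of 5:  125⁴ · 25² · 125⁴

125⁴ = 5^12; 25² = 5^4; 125⁴ = 5^12
Combine exponents: 5^28

5^28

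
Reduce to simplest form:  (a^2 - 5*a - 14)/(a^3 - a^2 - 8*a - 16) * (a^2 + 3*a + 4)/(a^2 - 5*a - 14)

1/(a - 4)

Factor: a^2 - 5*a - 14 = (a + 2)*(a - 7);  a^3 - a^2 - 8*a - 16 = (a - 4)*(a^2 + 3*a + 4);  a^2 - 5*a - 14 = (a + 2)*(a - 7)
Cancel the common factors (a^2 + 3*a + 4), (a + 2), (a - 7).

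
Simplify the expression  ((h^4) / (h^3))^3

Inside the bracket: h^1
Raise to the power 3: h^3

h^3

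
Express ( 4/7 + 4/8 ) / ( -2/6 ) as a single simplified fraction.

Numerator: 4/7 + 4/8 = 15/14
Denominator: -2/6 = -1/3
Divide: (15/14) · (-3) = -45/14

-45/14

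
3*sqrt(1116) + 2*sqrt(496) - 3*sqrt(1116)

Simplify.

8*sqrt(31)

3*sqrt(1116) = 18*sqrt(31); 2*sqrt(496) = 8*sqrt(31); 3*sqrt(1116) = 18*sqrt(31)
Combine: (18 + 8 - 18)·sqrt(31) = 8*sqrt(31)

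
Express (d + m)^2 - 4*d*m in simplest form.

Expanding gives d^2 - 2*d*m + m^2, a perfect square.

(d - m)^2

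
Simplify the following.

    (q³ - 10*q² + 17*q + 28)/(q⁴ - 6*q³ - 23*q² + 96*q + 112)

1/(q + 4)

Factor: q³ - 10*q² + 17*q + 28 = (q - 4)·(q - 7)·(q + 1);  q⁴ - 6*q³ - 23*q² + 96*q + 112 = (q - 4)·(q + 4)·(q + 1)·(q - 7)
Cancel the common factors (q - 7), (q + 1), (q - 4).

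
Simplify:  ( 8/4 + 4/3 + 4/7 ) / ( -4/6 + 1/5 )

Numerator: 8/4 + 4/3 + 4/7 = 82/21
Denominator: -4/6 + 1/5 = -7/15
Divide: (82/21) · (-15/7) = -410/49

-410/49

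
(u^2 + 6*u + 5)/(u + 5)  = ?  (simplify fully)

u + 1

Factor: u^2 + 6*u + 5 = (u + 1)*(u + 5)
Cancel the common factor (u + 5).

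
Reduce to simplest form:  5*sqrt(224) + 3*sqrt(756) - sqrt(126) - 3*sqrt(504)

-sqrt(14) + 18*sqrt(21)

5*sqrt(224) = 20*sqrt(14); 3*sqrt(756) = 18*sqrt(21); sqrt(126) = 3*sqrt(14); 3*sqrt(504) = 18*sqrt(14)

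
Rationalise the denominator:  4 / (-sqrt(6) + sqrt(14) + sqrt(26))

(-34*sqrt(6) - 6*sqrt(26) + 18*sqrt(14) + 4*sqrt(546))/75

Group as (sqrt(14) + sqrt(26)) - sqrt(6); multiply by (sqrt(14) + sqrt(26)) + sqrt(6), then rationalise the remaining surd.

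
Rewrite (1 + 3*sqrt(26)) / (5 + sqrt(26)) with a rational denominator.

-14*sqrt(26) + 73

Multiply numerator and denominator by -sqrt(26) + 5.
Denominator becomes -1; numerator becomes -73 + 14*sqrt(26).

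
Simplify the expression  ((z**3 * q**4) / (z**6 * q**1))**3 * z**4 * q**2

q**11/z**5

Inside the bracket: (z**-3) * q**3
Raise to the power 3: (z**-9) * q**9
Multiply by z**4 * q**2: add exponents.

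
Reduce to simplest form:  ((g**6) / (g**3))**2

Inside the bracket: g**3
Raise to the power 2: g**6

g**6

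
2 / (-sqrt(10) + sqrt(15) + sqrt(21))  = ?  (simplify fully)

Group as (sqrt(15) + sqrt(21)) - sqrt(10); multiply by (sqrt(15) + sqrt(21)) + sqrt(10), then rationalise the remaining surd.

(-13*sqrt(10) + 2*sqrt(21) + 8*sqrt(15) + 15*sqrt(14))/146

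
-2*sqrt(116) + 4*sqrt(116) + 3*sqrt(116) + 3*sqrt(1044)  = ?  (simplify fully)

28*sqrt(29)

2*sqrt(116) = 4*sqrt(29); 4*sqrt(116) = 8*sqrt(29); 3*sqrt(116) = 6*sqrt(29); 3*sqrt(1044) = 18*sqrt(29)
Combine: (-4 + 8 + 6 + 18)·sqrt(29) = 28*sqrt(29)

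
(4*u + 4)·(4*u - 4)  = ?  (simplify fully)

Product of conjugates: (P+Q)(P-Q) = P^2 - Q^2.

16*u² - 16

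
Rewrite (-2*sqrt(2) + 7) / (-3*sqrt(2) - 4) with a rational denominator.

Multiply numerator and denominator by -4 + 3*sqrt(2).
Denominator becomes -2; numerator becomes -40 + 29*sqrt(2).

(-29*sqrt(2) + 40)/2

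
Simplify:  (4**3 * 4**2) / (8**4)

2**(-2)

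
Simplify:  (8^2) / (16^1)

2^2

8^2 = 2^6; 16^1 = 2^4
Combine exponents: 2^2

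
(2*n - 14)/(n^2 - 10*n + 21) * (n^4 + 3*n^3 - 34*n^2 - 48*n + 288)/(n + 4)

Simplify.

2*n^2 + 4*n - 48

Factor: 2*n - 14 = 2*(n - 7);  n^2 - 10*n + 21 = (n - 7)*(n - 3);  n^4 + 3*n^3 - 34*n^2 - 48*n + 288 = (n + 4)*(n + 6)*(n - 3)*(n - 4)
Cancel the common factors (n + 4), (n - 3), (n - 7).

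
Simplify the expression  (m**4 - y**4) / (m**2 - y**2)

Factor m**4 - y**4 and cancel (m**2 - y**2).

m**2 + y**2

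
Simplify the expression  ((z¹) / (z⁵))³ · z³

z^(-9)

Inside the bracket: (z^-4)
Raise to the power 3: (z^-12)
Multiply by z³: add exponents.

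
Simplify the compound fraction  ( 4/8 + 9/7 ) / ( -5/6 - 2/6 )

Numerator: 4/8 + 9/7 = 25/14
Denominator: -5/6 - 2/6 = -7/6
Divide: (25/14) · (-6/7) = -75/49

-75/49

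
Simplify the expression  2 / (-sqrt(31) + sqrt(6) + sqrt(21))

Group as (sqrt(6) + sqrt(21)) - sqrt(31); multiply by (sqrt(6) + sqrt(21)) + sqrt(31), then rationalise the remaining surd.

(2*sqrt(31) + 8*sqrt(21) + 23*sqrt(6) + 3*sqrt(434))/122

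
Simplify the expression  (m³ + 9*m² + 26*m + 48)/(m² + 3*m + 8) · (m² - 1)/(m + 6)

m² - 1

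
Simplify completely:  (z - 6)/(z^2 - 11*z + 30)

1/(z - 5)

Factor: z^2 - 11*z + 30 = (z - 5)*(z - 6)
Cancel the common factor (z - 6).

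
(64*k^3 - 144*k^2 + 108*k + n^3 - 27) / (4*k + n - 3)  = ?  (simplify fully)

16*k^2 - 4*k*n - 24*k + n^2 + 3*n + 9

Factor as (a+b)(a^2-ab+b^2) with a=n, b=(4*k - 3).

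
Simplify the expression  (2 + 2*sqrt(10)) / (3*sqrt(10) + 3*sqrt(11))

(-20 - 2*sqrt(10) + 2*sqrt(11) + 2*sqrt(110))/3

Multiply numerator and denominator by -3*sqrt(11) + 3*sqrt(10).
Denominator becomes -9; numerator becomes -6*sqrt(110) - 6*sqrt(11) + 6*sqrt(10) + 60.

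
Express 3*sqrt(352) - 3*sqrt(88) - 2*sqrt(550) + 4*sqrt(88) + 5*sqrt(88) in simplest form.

14*sqrt(22)

3*sqrt(352) = 12*sqrt(22); 3*sqrt(88) = 6*sqrt(22); 2*sqrt(550) = 10*sqrt(22); 4*sqrt(88) = 8*sqrt(22); 5*sqrt(88) = 10*sqrt(22)
Combine: (12 - 6 - 10 + 8 + 10)·sqrt(22) = 14*sqrt(22)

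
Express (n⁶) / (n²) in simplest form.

n⁴

Quotient: n⁴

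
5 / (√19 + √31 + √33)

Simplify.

Group as (√31 + √33) + √19; multiply by (√31 + √33) - √19, then rationalise the remaining surd.

(-10*√19437 + 85*√33 + 105*√31 + 225*√19)/2067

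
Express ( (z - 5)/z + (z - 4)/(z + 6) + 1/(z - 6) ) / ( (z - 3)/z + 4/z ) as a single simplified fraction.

Numerator: (z - 5)/z + (z - 4)/(z + 6) + 1/(z - 6) = (2*z³ - 14*z² - 6*z + 180)/(z³ - 36*z)
Denominator: (z - 3)/z + 4/z = (z + 1)/z
Divide: ((2*z³ - 14*z² - 6*z + 180)/(z³ - 36*z)) · (z/(z + 1)) = (2*z³ - 14*z² - 6*z + 180)/(z³ + z² - 36*z - 36)

(2*z³ - 14*z² - 6*z + 180)/(z³ + z² - 36*z - 36)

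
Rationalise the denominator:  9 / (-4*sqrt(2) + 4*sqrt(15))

(9*sqrt(2) + 9*sqrt(15))/52

Multiply numerator and denominator by 4*sqrt(2) + 4*sqrt(15).
Denominator becomes 208; numerator becomes 36*sqrt(2) + 36*sqrt(15).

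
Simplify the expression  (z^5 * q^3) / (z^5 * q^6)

Quotient: (q^-3)

q^(-3)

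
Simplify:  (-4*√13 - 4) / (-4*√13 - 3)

Multiply numerator and denominator by -3 + 4*√13.
Denominator becomes -199; numerator becomes -196 - 4*√13.

(4*√13 + 196)/199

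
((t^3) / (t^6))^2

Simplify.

Inside the bracket: (t^-3)
Raise to the power 2: (t^-6)

t^(-6)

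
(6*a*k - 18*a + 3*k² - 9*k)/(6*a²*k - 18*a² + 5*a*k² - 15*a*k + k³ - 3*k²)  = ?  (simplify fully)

3/(3*a + k)

Factor: 6*a*k - 18*a + 3*k² - 9*k = 3·(2*a + k)·(k - 3);  6*a²*k - 18*a² + 5*a*k² - 15*a*k + k³ - 3*k² = (3*a + k)·(2*a + k)·(k - 3)
Cancel the common factors (k - 3), (2*a + k).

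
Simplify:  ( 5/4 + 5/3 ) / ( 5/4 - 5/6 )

7

Numerator: 5/4 + 5/3 = 35/12
Denominator: 5/4 - 5/6 = 5/12
Divide: (35/12) · (12/5) = 7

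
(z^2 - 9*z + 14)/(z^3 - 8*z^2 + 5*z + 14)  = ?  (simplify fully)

1/(z + 1)

Factor: z^2 - 9*z + 14 = (z - 7)*(z - 2);  z^3 - 8*z^2 + 5*z + 14 = (z - 7)*(z + 1)*(z - 2)
Cancel the common factors (z - 2), (z - 7).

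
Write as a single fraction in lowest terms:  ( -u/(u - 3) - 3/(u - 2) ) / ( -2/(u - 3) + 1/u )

Numerator: -u/(u - 3) - 3/(u - 2) = (-u^2 - u + 9)/(u^2 - 5*u + 6)
Denominator: -2/(u - 3) + 1/u = (-u - 3)/(u^2 - 3*u)
Divide: ((-u^2 - u + 9)/(u^2 - 5*u + 6)) · ((u^2 - 3*u)/(-u - 3)) = (u^3 + u^2 - 9*u)/(u^2 + u - 6)

(u^3 + u^2 - 9*u)/(u^2 + u - 6)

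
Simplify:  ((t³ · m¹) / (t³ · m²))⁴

m^(-4)

Inside the bracket: (m^-1)
Raise to the power 4: (m^-4)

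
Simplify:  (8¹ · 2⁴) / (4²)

8¹ = 2^3; 2⁴ = 2^4; 4² = 2^4
Combine exponents: 2^3

2^3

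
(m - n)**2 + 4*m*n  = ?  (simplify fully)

(m + n)**2

Expanding gives m**2 + 2*m*n + n**2, a perfect square.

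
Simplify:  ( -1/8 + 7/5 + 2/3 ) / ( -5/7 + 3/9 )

Numerator: -1/8 + 7/5 + 2/3 = 233/120
Denominator: -5/7 + 3/9 = -8/21
Divide: (233/120) · (-21/8) = -1631/320

-1631/320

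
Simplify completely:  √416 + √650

9*√26

√416 = 4*√26; √650 = 5*√26
Combine: (4 + 5)·√26 = 9*√26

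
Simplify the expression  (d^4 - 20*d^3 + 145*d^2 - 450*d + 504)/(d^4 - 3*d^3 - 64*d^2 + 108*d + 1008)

(d^2 - 7*d + 12)/(d^2 + 10*d + 24)

Factor: d^4 - 20*d^3 + 145*d^2 - 450*d + 504 = (d - 7)*(d - 6)*(d - 4)*(d - 3);  d^4 - 3*d^3 - 64*d^2 + 108*d + 1008 = (d - 6)*(d + 4)*(d - 7)*(d + 6)
Cancel the common factors (d - 6), (d - 7).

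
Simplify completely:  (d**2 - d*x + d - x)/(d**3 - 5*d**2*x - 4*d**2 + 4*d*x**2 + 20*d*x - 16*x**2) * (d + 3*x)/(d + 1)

(-d - 3*x)/(-d**2 + 4*d*x + 4*d - 16*x)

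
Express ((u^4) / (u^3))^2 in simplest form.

Inside the bracket: u^1
Raise to the power 2: u^2

u^2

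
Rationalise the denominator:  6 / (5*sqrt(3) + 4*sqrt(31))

Multiply numerator and denominator by -5*sqrt(3) + 4*sqrt(31).
Denominator becomes 421; numerator becomes -30*sqrt(3) + 24*sqrt(31).

(-30*sqrt(3) + 24*sqrt(31))/421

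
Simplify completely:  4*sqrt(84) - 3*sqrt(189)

-sqrt(21)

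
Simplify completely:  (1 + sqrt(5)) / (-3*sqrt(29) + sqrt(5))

(-3*sqrt(145) - 3*sqrt(29) - 5 - sqrt(5))/256

Multiply numerator and denominator by sqrt(5) + 3*sqrt(29).
Denominator becomes -256; numerator becomes sqrt(5) + 5 + 3*sqrt(29) + 3*sqrt(145).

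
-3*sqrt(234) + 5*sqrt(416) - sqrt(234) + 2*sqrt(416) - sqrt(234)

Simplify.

3*sqrt(234) = 9*sqrt(26); 5*sqrt(416) = 20*sqrt(26); sqrt(234) = 3*sqrt(26); 2*sqrt(416) = 8*sqrt(26); sqrt(234) = 3*sqrt(26)
Combine: (-9 + 20 - 3 + 8 - 3)·sqrt(26) = 13*sqrt(26)

13*sqrt(26)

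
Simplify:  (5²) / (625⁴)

5² = 5^2; 625⁴ = 5^16
Combine exponents: 5^(-14)

5^(-14)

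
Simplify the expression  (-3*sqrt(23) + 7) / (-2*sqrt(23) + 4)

Multiply numerator and denominator by 4 + 2*sqrt(23).
Denominator becomes -76; numerator becomes -110 + 2*sqrt(23).

(-sqrt(23) + 55)/38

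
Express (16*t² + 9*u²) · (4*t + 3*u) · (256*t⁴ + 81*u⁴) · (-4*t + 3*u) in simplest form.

Telescope via difference of squares: ((3*u)+(4*t))((3*u)-(4*t)) = -16*t² + 9*u², then repeat with the next factor.

-65536*t⁸ + 6561*u⁸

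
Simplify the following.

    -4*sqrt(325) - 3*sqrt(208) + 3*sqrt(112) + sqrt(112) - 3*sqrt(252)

4*sqrt(325) = 20*sqrt(13); 3*sqrt(208) = 12*sqrt(13); 3*sqrt(112) = 12*sqrt(7); sqrt(112) = 4*sqrt(7); 3*sqrt(252) = 18*sqrt(7)

-32*sqrt(13) - 2*sqrt(7)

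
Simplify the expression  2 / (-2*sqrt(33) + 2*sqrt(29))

(-sqrt(33) - sqrt(29))/4

Multiply numerator and denominator by 2*sqrt(29) + 2*sqrt(33).
Denominator becomes -16; numerator becomes 4*sqrt(29) + 4*sqrt(33).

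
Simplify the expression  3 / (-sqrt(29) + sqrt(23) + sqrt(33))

Group as (sqrt(23) + sqrt(33)) - sqrt(29); multiply by (sqrt(23) + sqrt(33)) + sqrt(29), then rationalise the remaining surd.

(-27*sqrt(29) + 19*sqrt(33) + 39*sqrt(23) + 2*sqrt(22011))/769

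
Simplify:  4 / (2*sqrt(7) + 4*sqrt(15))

(-2*sqrt(7) + 4*sqrt(15))/53

Multiply numerator and denominator by -2*sqrt(7) + 4*sqrt(15).
Denominator becomes 212; numerator becomes -8*sqrt(7) + 16*sqrt(15).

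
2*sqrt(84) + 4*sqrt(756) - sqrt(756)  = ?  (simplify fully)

2*sqrt(84) = 4*sqrt(21); 4*sqrt(756) = 24*sqrt(21); sqrt(756) = 6*sqrt(21)
Combine: (4 + 24 - 6)·sqrt(21) = 22*sqrt(21)

22*sqrt(21)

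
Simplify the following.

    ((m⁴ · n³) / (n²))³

m^12*n³

Inside the bracket: m⁴ · n¹
Raise to the power 3: m^12 · n³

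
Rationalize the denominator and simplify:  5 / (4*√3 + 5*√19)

(-20*√3 + 25*√19)/427

Multiply numerator and denominator by -5*√19 + 4*√3.
Denominator becomes -427; numerator becomes -25*√19 + 20*√3.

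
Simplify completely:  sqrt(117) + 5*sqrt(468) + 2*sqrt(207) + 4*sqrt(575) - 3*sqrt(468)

15*sqrt(13) + 26*sqrt(23)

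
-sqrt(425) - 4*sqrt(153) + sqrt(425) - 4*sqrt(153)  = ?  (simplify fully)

-24*sqrt(17)

sqrt(425) = 5*sqrt(17); 4*sqrt(153) = 12*sqrt(17); sqrt(425) = 5*sqrt(17); 4*sqrt(153) = 12*sqrt(17)
Combine: (-5 - 12 + 5 - 12)·sqrt(17) = -24*sqrt(17)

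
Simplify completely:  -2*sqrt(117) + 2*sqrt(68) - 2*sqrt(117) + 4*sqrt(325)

2*sqrt(117) = 6*sqrt(13); 2*sqrt(68) = 4*sqrt(17); 2*sqrt(117) = 6*sqrt(13); 4*sqrt(325) = 20*sqrt(13)

4*sqrt(17) + 8*sqrt(13)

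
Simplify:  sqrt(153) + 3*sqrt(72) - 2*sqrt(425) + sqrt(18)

-7*sqrt(17) + 21*sqrt(2)

sqrt(153) = 3*sqrt(17); 3*sqrt(72) = 18*sqrt(2); 2*sqrt(425) = 10*sqrt(17); sqrt(18) = 3*sqrt(2)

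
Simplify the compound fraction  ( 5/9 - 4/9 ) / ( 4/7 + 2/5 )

35/306

Numerator: 5/9 - 4/9 = 1/9
Denominator: 4/7 + 2/5 = 34/35
Divide: (1/9) · (35/34) = 35/306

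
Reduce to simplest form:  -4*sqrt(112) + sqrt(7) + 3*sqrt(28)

4*sqrt(112) = 16*sqrt(7); sqrt(7) = sqrt(7); 3*sqrt(28) = 6*sqrt(7)
Combine: (-16 + 1 + 6)·sqrt(7) = -9*sqrt(7)

-9*sqrt(7)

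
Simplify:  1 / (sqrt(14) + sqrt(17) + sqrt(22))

Group as (sqrt(14) + sqrt(17)) + sqrt(22); multiply by (sqrt(14) + sqrt(17)) - sqrt(22), then rationalise the remaining surd.

(-4*sqrt(1309) + 9*sqrt(22) + 19*sqrt(17) + 25*sqrt(14))/871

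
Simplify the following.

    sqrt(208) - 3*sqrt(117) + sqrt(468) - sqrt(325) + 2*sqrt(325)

6*sqrt(13)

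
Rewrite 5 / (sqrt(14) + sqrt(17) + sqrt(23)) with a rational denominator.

Group as (sqrt(17) + sqrt(23)) + sqrt(14); multiply by (sqrt(17) + sqrt(23)) - sqrt(14), then rationalise the remaining surd.

(-5*sqrt(5474) + 20*sqrt(23) + 50*sqrt(17) + 65*sqrt(14))/444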